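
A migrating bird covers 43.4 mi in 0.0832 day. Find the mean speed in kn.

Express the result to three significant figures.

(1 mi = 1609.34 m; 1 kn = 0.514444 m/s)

18.9 kn

43.4 mi × 1609.34 → 69845.4 m
0.0832 day × 86400 → 7188.48 s
v = d / t = 69845.4 m / 7188.48 s = 9.7163 m/s
9.7163 m/s ÷ (0.514444 m/s/kn) = 18.887 kn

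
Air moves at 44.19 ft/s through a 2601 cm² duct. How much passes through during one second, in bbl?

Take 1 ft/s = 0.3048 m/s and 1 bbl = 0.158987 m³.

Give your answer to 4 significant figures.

44.19 ft/s × 0.3048 = 13.4691 m/s
2601 cm² × 0.0001 = 0.2601 m²
V = v × A × t = 13.4691 m/s × 0.2601 m² × 1 s = 3.50331 m³
3.50331 m³ ÷ (0.158987 m³/bbl) = 22.0352 bbl

22.04 bbl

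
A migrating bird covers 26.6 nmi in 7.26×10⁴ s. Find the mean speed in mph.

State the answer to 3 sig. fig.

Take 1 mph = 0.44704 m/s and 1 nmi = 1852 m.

1.52 mph

26.6 nmi × 1852 = 49263.2 m
v = d / t = 49263.2 m / 72600 s = 0.678556 m/s
0.678556 m/s ÷ (0.44704 m/s/mph) = 1.51789 mph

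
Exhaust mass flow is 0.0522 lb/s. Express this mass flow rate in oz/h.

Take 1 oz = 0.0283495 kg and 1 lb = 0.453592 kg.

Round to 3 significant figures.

0.0522 lb/s × 0.453592 kg/lb = 0.0236775 kg/s
0.0236775 kg/s ÷ 0.0283495 kg/oz × 3600 s/h = 3006.72 oz/h

3010 oz/h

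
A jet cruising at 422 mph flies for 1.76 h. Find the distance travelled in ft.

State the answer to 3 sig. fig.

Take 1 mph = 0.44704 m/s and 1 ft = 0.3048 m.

422 mph × 0.44704 → 188.651 m/s
1.76 h × 3600 → 6336 s
d = v × t = 188.651 m/s × 6336 s = 1.19529×10⁶ m
1.19529×10⁶ m ÷ (0.3048 m/ft) = 3.92156×10⁶ ft

3.92×10⁶ ft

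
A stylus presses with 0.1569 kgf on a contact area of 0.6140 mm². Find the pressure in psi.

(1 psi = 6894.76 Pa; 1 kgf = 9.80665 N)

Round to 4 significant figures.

363.5 psi

0.1569 kgf × 9.80665 → 1.53866 N
0.6140 mm² × 10⁻⁶ → 6.14×10⁻⁷ m²
P = F / A = 1.53866 N / 6.14×10⁻⁷ m² = 2.50596×10⁶ Pa
2.50596×10⁶ Pa ÷ (6894.76 Pa/psi) = 363.459 psi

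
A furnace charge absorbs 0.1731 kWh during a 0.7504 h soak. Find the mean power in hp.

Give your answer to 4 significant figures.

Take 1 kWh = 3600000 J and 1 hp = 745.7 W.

0.1731 kWh × 3600000 = 623160 J
0.7504 h × 3600 = 2701.44 s
P = E / t = 623160 J / 2701.44 s = 230.677 W
230.677 W ÷ (745.7 W/hp) = 0.309343 hp

0.3093 hp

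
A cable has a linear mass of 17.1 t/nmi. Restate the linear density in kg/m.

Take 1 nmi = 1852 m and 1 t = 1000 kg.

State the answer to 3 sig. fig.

9.23 kg/m

17.1 t/nmi × 1000 kg/t ÷ 1852 m/nmi = 9.23326 kg/m
9.23326 kg/m  = 9.23326 kg/m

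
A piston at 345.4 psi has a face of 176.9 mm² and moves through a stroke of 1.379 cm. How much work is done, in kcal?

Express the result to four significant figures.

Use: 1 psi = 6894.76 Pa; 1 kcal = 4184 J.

0.001388 kcal

345.4 psi → 2.38145×10⁶ Pa
176.9 mm² → 1.769×10⁻⁴ m²
F = P × A = 2.38145×10⁶ × 1.769×10⁻⁴ = 421.279 N
1.379 cm → 0.01379 m
W = F × d = 421.279 × 0.01379 = 5.80944 J
In kcal: 5.80944 / 4184 = 0.00138849 kcal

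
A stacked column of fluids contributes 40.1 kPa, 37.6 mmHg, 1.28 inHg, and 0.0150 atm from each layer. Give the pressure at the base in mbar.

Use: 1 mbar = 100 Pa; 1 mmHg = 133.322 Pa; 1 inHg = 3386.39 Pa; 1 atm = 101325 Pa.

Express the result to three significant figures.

510 mbar

40.1 kPa × 1000 = 40100 Pa
37.6 mmHg × 133.322 = 5012.91 Pa
1.28 inHg × 3386.39 = 4334.58 Pa
0.0150 atm × 101325 = 1519.88 Pa
Sum: 40100 + 5012.91 + 4334.58 + 1519.88 = 50967.4 Pa
In mbar: 50967.4 / 100 = 509.674 mbar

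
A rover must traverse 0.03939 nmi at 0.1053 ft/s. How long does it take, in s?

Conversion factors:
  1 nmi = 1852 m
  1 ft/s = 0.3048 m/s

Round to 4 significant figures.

0.03939 nmi × 1852 → 72.9503 m
0.1053 ft/s × 0.3048 → 0.0320954 m/s
t = d / v = 72.9503 m / 0.0320954 m/s = 2272.92 s

2273 s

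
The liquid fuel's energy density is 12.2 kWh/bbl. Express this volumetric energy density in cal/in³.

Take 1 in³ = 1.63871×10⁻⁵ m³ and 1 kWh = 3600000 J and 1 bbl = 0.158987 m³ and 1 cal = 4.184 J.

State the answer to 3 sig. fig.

12.2 kWh/bbl × 3600000 J/kWh ÷ 0.158987 m³/bbl = 2.76249×10⁸ J/m³
2.76249×10⁸ J/m³ ÷ 4.184 J/cal × 1.63871×10⁻⁵ m³/in³ = 1081.96 cal/in³

1080 cal/in³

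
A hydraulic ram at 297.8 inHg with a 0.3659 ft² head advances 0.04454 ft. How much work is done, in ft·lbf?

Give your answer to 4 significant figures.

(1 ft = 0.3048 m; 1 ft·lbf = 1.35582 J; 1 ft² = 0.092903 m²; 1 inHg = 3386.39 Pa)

297.8 inHg → 1.00847×10⁶ Pa
0.3659 ft² → 0.0339932 m²
F = P × A = 1.00847×10⁶ × 0.0339932 = 34281.1 N
0.04454 ft → 0.0135758 m
W = F × d = 34281.1 × 0.0135758 = 465.393 J
In ft·lbf: 465.393 / 1.35582 = 343.256 ft·lbf

343.3 ft·lbf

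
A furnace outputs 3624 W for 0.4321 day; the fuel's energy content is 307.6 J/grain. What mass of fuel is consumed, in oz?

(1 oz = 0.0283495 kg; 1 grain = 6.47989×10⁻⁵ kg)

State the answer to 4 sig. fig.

0.4321 day → 37333.4 s
E = P × t = 3624 × 37333.4 = 1.35296×10⁸ J
307.6 J/grain → 4.74699×10⁶ J/kg
m = E / e_s = 1.35296×10⁸ / 4.74699×10⁶ = 28.5014 kg
In oz: 28.5014 / 0.0283495 = 1005.36 oz

1005 oz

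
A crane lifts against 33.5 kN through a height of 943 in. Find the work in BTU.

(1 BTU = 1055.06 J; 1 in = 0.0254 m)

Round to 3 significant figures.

761 BTU

33.5 kN × 1000 = 33500 N
943 in × 0.0254 = 23.9522 m
W = F × d = 33500 N × 23.9522 m = 802399 J
802399 J ÷ (1055.06 J/BTU) = 760.525 BTU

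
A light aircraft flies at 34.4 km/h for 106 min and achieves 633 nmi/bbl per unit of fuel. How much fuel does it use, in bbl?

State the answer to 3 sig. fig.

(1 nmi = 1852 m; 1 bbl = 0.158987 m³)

0.0518 bbl

34.4 km/h → 9.55556 m/s
106 min → 6360 s
d = v × t = 9.55556 × 6360 = 60773.4 m
633 nmi/bbl → 7.37366×10⁶ m/m³
V = d / (distance per unit fuel) = 60773.4 / 7.37366×10⁶ = 0.00824196 m³
In bbl: 0.00824196 / 0.158987 = 0.0518405 bbl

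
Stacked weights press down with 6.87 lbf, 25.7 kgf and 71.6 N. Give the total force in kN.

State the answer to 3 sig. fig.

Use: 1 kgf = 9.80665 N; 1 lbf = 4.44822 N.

0.354 kN

6.87 lbf × 4.44822 = 30.5593 N
25.7 kgf × 9.80665 = 252.031 N
71.6 N (already N)
Combined: 30.5593 + 252.031 + 71.6 = 354.19 N
In kN: 354.19 / 1000 = 0.35419 kN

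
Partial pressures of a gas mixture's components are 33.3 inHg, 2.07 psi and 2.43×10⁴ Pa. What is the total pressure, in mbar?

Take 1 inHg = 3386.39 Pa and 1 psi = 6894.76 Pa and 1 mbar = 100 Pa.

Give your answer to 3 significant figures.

1510 mbar

33.3 inHg × 3386.39 = 112767 Pa
2.07 psi × 6894.76 = 14272.2 Pa
2.43×10⁴ Pa (already Pa)
Sum: 112767 + 14272.2 + 24300 = 151339 Pa
In mbar: 151339 / 100 = 1513.39 mbar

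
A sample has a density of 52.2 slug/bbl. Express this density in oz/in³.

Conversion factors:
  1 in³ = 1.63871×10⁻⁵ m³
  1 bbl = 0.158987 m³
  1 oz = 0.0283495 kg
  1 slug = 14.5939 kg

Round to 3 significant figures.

52.2 slug/bbl × 14.5939 kg/slug ÷ 0.158987 m³/bbl = 4791.6 kg/m³
4791.6 kg/m³ ÷ 0.0283495 kg/oz × 1.63871×10⁻⁵ m³/in³ = 2.76973 oz/in³

2.77 oz/in³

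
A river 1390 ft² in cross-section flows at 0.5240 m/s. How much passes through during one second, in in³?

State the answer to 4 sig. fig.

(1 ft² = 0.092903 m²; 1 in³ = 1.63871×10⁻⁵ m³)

1390 ft² × 0.092903 = 129.135 m²
V = v × A × t = 0.524 m/s × 129.135 m² × 1 s = 67.6667 m³
67.6667 m³ ÷ (1.63871×10⁻⁵ m³/in³) = 4.12927×10⁶ in³

4.129×10⁶ in³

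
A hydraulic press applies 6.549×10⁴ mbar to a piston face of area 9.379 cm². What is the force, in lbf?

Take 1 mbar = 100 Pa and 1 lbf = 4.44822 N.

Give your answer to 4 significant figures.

1381 lbf

6.549×10⁴ mbar × 100 = 6.549×10⁶ Pa
9.379 cm² × 0.0001 = 9.379×10⁻⁴ m²
F = P × A = 6.549×10⁶ Pa × 9.379×10⁻⁴ m² = 6142.31 N
6142.31 N ÷ (4.44822 N/lbf) = 1380.85 lbf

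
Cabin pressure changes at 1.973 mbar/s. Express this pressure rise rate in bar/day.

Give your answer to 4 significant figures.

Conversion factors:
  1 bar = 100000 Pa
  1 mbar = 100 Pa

1.973 mbar/s × 100 Pa/mbar = 197.3 Pa/s
197.3 Pa/s ÷ 100000 Pa/bar × 86400 s/day = 170.467 bar/day

170.5 bar/day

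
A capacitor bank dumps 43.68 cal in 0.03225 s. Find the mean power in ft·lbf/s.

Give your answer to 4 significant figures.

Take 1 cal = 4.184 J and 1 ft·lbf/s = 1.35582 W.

4180 ft·lbf/s

43.68 cal × 4.184 → 182.757 J
P = E / t = 182.757 J / 0.03225 s = 5666.88 W
5666.88 W ÷ (1.35582 W/ft·lbf/s) = 4179.67 ft·lbf/s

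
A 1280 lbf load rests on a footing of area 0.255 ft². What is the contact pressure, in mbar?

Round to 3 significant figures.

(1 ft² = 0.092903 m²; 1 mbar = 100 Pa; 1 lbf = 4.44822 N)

2400 mbar

1280 lbf × 4.44822 = 5693.72 N
0.255 ft² × 0.092903 = 0.0236903 m²
P = F / A = 5693.72 N / 0.0236903 m² = 240340 Pa
240340 Pa ÷ (100 Pa/mbar) = 2403.4 mbar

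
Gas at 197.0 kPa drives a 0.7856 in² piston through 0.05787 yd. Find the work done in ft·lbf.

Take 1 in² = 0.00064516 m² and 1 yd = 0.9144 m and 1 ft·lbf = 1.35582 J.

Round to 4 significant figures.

3.897 ft·lbf

197.0 kPa → 197000 Pa
0.7856 in² → 5.06838×10⁻⁴ m²
F = P × A = 197000 × 5.06838×10⁻⁴ = 99.8471 N
0.05787 yd → 0.0529163 m
W = F × d = 99.8471 × 0.0529163 = 5.28354 J
In ft·lbf: 5.28354 / 1.35582 = 3.89693 ft·lbf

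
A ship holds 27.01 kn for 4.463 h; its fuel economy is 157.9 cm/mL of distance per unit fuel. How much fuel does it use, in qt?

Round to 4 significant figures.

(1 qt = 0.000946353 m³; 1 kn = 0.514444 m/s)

27.01 kn → 13.8951 m/s
4.463 h → 16066.8 s
d = v × t = 13.8951 × 16066.8 = 223250 m
157.9 cm/mL → 1.579×10⁶ m/m³
V = d / (distance per unit fuel) = 223250 / 1.579×10⁶ = 0.141387 m³
In qt: 0.141387 / 0.000946353 = 149.402 qt

149.4 qt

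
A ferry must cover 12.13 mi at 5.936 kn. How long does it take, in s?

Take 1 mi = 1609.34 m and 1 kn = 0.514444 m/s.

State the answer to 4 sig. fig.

12.13 mi × 1609.34 → 19521.3 m
5.936 kn × 0.514444 → 3.05374 m/s
t = d / v = 19521.3 m / 3.05374 m/s = 6392.59 s

6393 s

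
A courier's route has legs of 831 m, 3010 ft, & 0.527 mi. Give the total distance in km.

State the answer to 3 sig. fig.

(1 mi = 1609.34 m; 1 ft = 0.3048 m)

2.60 km

831 m (already m)
3010 ft × 0.3048 = 917.448 m
0.527 mi × 1609.34 = 848.122 m
Total: 831 + 917.448 + 848.122 = 2596.57 m
In km: 2596.57 / 1000 = 2.59657 km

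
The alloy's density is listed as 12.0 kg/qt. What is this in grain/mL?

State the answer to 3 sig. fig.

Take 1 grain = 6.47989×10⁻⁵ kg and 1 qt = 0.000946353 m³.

12.0 kg/qt ÷ 0.000946353 m³/qt = 12680.3 kg/m³
12680.3 kg/m³ ÷ 6.47989×10⁻⁵ kg/grain × 10⁻⁶ m³/mL = 195.687 grain/mL

196 grain/mL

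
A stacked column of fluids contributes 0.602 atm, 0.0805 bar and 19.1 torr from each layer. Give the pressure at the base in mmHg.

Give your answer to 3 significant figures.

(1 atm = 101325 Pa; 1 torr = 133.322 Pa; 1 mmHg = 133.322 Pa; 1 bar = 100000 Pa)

0.602 atm × 101325 → 60997.6 Pa
0.0805 bar × 100000 → 8050 Pa
19.1 torr × 133.322 → 2546.45 Pa
Combined: 60997.6 + 8050 + 2546.45 = 71594 Pa
In mmHg: 71594 / 133.322 = 537.001 mmHg

537 mmHg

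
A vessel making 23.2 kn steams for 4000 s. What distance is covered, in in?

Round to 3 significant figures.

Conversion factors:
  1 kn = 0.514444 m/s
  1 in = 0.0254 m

23.2 kn × 0.514444 → 11.9351 m/s
d = v × t = 11.9351 m/s × 4000 s = 47740.4 m
47740.4 m ÷ (0.0254 m/in) = 1.87954×10⁶ in

1.88×10⁶ in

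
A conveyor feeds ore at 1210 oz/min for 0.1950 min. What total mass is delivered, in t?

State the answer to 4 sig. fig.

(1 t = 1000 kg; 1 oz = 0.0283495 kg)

0.006689 t

1210 oz/min → 0.571715 kg/s
0.1950 min → 11.7 s
m = ṁ × t = 0.571715 × 11.7 = 6.68907 kg
In t: 6.68907 / 1000 = 0.00668907 t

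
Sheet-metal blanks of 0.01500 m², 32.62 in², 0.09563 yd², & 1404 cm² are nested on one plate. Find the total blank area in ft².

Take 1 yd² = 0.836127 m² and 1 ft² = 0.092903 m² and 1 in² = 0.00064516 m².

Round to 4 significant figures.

0.01500 m² (already m²)
32.62 in² × 0.00064516 = 0.0210451 m²
0.09563 yd² × 0.836127 = 0.0799588 m²
1404 cm² × 0.0001 = 0.1404 m²
Sum: 0.015 + 0.0210451 + 0.0799588 + 0.1404 = 0.256404 m²
In ft²: 0.256404 / 0.092903 = 2.75991 ft²

2.760 ft²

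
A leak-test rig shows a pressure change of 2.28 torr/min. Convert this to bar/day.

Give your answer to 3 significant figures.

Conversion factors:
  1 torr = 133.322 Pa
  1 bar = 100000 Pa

2.28 torr/min × 133.322 Pa/torr ÷ 60 s/min = 5.06624 Pa/s
5.06624 Pa/s ÷ 100000 Pa/bar × 86400 s/day = 4.37723 bar/day

4.38 bar/day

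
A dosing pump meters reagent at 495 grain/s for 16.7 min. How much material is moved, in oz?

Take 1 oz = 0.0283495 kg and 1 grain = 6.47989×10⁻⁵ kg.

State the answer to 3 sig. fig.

1130 oz

495 grain/s → 0.0320755 kg/s
16.7 min → 1002 s
m = ṁ × t = 0.0320755 × 1002 = 32.1397 kg
In oz: 32.1397 / 0.0283495 = 1133.7 oz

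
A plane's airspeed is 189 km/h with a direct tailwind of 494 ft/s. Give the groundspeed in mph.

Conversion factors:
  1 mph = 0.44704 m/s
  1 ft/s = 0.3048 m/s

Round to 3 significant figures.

189 km/h × (1/3.6) → 52.5 m/s
494 ft/s × 0.3048 → 150.571 m/s
Combined: 52.5 + 150.571 = 203.071 m/s
In mph: 203.071 / 0.44704 = 454.257 mph

454 mph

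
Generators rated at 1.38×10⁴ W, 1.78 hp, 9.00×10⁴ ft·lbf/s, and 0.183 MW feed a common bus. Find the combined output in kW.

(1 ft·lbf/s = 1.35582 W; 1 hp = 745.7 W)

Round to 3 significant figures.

320 kW

1.38×10⁴ W (already W)
1.78 hp × 745.7 = 1327.35 W
9.00×10⁴ ft·lbf/s × 1.35582 = 122024 W
0.183 MW × 1000000 = 183000 W
Sum: 13800 + 1327.35 + 122024 + 183000 = 320151 W
In kW: 320151 / 1000 = 320.151 kW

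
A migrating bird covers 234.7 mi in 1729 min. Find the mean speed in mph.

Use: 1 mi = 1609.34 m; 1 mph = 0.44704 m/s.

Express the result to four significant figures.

234.7 mi × 1609.34 → 377712 m
1729 min × 60 → 103740 s
v = d / t = 377712 m / 103740 s = 3.64095 m/s
3.64095 m/s ÷ (0.44704 m/s/mph) = 8.14457 mph

8.145 mph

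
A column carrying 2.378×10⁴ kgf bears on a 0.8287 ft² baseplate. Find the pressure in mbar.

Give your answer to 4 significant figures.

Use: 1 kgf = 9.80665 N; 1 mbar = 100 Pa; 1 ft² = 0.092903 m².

3.029×10⁴ mbar

2.378×10⁴ kgf × 9.80665 → 233202 N
0.8287 ft² × 0.092903 → 0.0769887 m²
P = F / A = 233202 N / 0.0769887 m² = 3.02904×10⁶ Pa
3.02904×10⁶ Pa ÷ (100 Pa/mbar) = 30290.4 mbar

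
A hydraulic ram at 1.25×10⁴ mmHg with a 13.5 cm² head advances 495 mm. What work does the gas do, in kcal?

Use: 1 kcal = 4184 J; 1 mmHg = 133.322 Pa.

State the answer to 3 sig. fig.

1.25×10⁴ mmHg → 1.66652×10⁶ Pa
13.5 cm² → 0.00135 m²
F = P × A = 1.66652×10⁶ × 0.00135 = 2249.8 N
495 mm → 0.495 m
W = F × d = 2249.8 × 0.495 = 1113.65 J
In kcal: 1113.65 / 4184 = 0.266169 kcal

0.266 kcal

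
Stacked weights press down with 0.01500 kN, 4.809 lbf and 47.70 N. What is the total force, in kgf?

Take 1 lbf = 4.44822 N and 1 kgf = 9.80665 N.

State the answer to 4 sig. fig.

8.575 kgf

0.01500 kN × 1000 = 15 N
4.809 lbf × 4.44822 = 21.3915 N
47.70 N (already N)
Combined: 15 + 21.3915 + 47.7 = 84.0915 N
In kgf: 84.0915 / 9.80665 = 8.57495 kgf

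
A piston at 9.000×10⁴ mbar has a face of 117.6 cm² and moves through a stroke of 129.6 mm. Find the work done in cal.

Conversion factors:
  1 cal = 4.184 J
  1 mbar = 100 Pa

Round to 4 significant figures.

9.000×10⁴ mbar → 9×10⁶ Pa
117.6 cm² → 0.01176 m²
F = P × A = 9×10⁶ × 0.01176 = 105840 N
129.6 mm → 0.1296 m
W = F × d = 105840 × 0.1296 = 13716.9 J
In cal: 13716.9 / 4.184 = 3278.42 cal

3278 cal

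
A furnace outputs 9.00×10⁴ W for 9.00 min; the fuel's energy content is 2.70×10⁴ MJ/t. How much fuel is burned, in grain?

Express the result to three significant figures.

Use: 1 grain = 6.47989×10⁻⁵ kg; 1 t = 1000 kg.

9.00 min → 540 s
E = P × t = 90000 × 540 = 4.86×10⁷ J
2.70×10⁴ MJ/t → 2.7×10⁷ J/kg
m = E / e_s = 4.86×10⁷ / 2.7×10⁷ = 1.8 kg
In grain: 1.8 / 6.47989×10⁻⁵ = 27778.2 grain

2.78×10⁴ grain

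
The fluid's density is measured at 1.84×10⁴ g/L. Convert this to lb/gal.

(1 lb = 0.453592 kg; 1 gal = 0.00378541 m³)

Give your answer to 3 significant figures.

1.84×10⁴ g/L × 0.001 kg/g ÷ 0.001 m³/L = 18400 kg/m³
18400 kg/m³ ÷ 0.453592 kg/lb × 0.00378541 m³/gal = 153.555 lb/gal

154 lb/gal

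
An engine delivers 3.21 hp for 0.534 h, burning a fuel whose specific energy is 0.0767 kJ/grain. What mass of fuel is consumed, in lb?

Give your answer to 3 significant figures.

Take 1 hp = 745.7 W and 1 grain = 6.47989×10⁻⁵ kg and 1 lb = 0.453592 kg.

3.21 hp → 2393.7 W
0.534 h → 1922.4 s
E = P × t = 2393.7 × 1922.4 = 4.60165×10⁶ J
0.0767 kJ/grain → 1.18366×10⁶ J/kg
m = E / e_s = 4.60165×10⁶ / 1.18366×10⁶ = 3.88765 kg
In lb: 3.88765 / 0.453592 = 8.57081 lb

8.57 lb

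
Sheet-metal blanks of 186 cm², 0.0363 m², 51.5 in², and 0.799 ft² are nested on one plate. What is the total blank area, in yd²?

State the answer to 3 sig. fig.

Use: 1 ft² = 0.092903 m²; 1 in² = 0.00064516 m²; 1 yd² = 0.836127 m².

186 cm² × 0.0001 = 0.0186 m²
0.0363 m² (already m²)
51.5 in² × 0.00064516 = 0.0332257 m²
0.799 ft² × 0.092903 = 0.0742295 m²
Sum: 0.0186 + 0.0363 + 0.0332257 + 0.0742295 = 0.162355 m²
In yd²: 0.162355 / 0.836127 = 0.194175 yd²

0.194 yd²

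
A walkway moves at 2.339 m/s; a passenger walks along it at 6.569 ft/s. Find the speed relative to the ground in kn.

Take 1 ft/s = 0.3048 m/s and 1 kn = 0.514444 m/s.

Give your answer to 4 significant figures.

2.339 m/s (already m/s)
6.569 ft/s × 0.3048 = 2.00223 m/s
Sum: 2.339 + 2.00223 = 4.34123 m/s
In kn: 4.34123 / 0.514444 = 8.43868 kn

8.439 kn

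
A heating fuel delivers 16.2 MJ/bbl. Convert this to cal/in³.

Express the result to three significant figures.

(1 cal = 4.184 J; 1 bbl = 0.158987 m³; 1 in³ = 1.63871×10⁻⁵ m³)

16.2 MJ/bbl × 1000000 J/MJ ÷ 0.158987 m³/bbl = 1.01895×10⁸ J/m³
1.01895×10⁸ J/m³ ÷ 4.184 J/cal × 1.63871×10⁻⁵ m³/in³ = 399.083 cal/in³

399 cal/in³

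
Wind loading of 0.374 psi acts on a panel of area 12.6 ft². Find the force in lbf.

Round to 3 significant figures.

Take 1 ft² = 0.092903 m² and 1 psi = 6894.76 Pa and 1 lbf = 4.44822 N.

0.374 psi × 6894.76 = 2578.64 Pa
12.6 ft² × 0.092903 = 1.17058 m²
F = P × A = 2578.64 Pa × 1.17058 m² = 3018.5 N
3018.5 N ÷ (4.44822 N/lbf) = 678.586 lbf

679 lbf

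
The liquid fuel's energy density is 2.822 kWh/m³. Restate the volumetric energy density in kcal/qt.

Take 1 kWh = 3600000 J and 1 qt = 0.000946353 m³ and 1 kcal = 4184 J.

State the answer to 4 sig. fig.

2.822 kWh/m³ × 3600000 J/kWh = 1.01592×10⁷ J/m³
1.01592×10⁷ J/m³ ÷ 4184 J/kcal × 0.000946353 m³/qt = 2.29785 kcal/qt

2.298 kcal/qt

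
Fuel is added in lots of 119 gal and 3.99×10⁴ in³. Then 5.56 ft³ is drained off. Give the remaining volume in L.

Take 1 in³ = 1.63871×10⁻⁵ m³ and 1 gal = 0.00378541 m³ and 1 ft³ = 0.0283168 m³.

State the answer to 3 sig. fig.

947 L

119 gal × 0.00378541 = 0.450464 m³
3.99×10⁴ in³ × 1.63871×10⁻⁵ = 0.653845 m³
5.56 ft³ × 0.0283168 = 0.157441 m³
Result: 0.450464 + 0.653845 − 0.157441 = 0.946868 m³
In L: 0.946868 / 0.001 = 946.868 L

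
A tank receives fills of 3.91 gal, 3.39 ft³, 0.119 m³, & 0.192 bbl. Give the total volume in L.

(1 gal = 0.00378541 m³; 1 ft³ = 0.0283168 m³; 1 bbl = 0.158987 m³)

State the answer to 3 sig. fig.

260 L

3.91 gal × 0.00378541 = 0.014801 m³
3.39 ft³ × 0.0283168 = 0.095994 m³
0.119 m³ (already m³)
0.192 bbl × 0.158987 = 0.0305255 m³
Combined: 0.014801 + 0.095994 + 0.119 + 0.0305255 = 0.26032 m³
In L: 0.26032 / 0.001 = 260.32 L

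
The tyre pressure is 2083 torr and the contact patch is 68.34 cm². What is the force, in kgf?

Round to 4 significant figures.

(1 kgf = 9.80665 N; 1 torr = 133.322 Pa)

2083 torr × 133.322 → 277710 Pa
68.34 cm² × 0.0001 → 0.006834 m²
F = P × A = 277710 Pa × 0.006834 m² = 1897.87 N
1897.87 N ÷ (9.80665 N/kgf) = 193.529 kgf

193.5 kgf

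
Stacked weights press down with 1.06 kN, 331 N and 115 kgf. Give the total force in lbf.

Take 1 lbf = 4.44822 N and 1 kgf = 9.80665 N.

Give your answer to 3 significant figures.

1.06 kN × 1000 → 1060 N
331 N (already N)
115 kgf × 9.80665 → 1127.76 N
Combined: 1060 + 331 + 1127.76 = 2518.76 N
In lbf: 2518.76 / 4.44822 = 566.24 lbf

566 lbf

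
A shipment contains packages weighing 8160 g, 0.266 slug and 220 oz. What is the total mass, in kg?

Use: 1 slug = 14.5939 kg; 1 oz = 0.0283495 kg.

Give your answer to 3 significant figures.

18.3 kg

8160 g × 0.001 = 8.16 kg
0.266 slug × 14.5939 = 3.88198 kg
220 oz × 0.0283495 = 6.23689 kg
Combined: 8.16 + 3.88198 + 6.23689 = 18.2789 kg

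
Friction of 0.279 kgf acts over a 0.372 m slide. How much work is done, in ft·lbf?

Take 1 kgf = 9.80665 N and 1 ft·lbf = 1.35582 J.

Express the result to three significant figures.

0.751 ft·lbf

0.279 kgf × 9.80665 = 2.73606 N
W = F × d = 2.73606 N × 0.372 m = 1.01781 J
1.01781 J ÷ (1.35582 J/ft·lbf) = 0.750697 ft·lbf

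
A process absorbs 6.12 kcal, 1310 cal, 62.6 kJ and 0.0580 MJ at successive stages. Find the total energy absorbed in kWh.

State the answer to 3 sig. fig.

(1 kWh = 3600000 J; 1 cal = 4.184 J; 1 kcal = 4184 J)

6.12 kcal × 4184 = 25606.1 J
1310 cal × 4.184 = 5481.04 J
62.6 kJ × 1000 = 62600 J
0.0580 MJ × 1000000 = 58000 J
Total: 25606.1 + 5481.04 + 62600 + 58000 = 151687 J
In kWh: 151687 / 3600000 = 0.0421353 kWh

0.0421 kWh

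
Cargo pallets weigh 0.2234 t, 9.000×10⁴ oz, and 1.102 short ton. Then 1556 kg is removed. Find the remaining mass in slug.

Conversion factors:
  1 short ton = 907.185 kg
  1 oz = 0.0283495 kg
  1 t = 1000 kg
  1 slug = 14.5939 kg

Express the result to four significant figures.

0.2234 t × 1000 = 223.4 kg
9.000×10⁴ oz × 0.0283495 = 2551.46 kg
1.102 short ton × 907.185 = 999.718 kg
1556 kg (already kg)
Sum: 223.4 + 2551.46 + 999.718 − 1556 = 2218.58 kg
In slug: 2218.58 / 14.5939 = 152.021 slug

152.0 slug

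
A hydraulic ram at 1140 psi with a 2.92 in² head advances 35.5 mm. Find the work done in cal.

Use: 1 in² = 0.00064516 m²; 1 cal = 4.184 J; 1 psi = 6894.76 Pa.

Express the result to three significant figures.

1140 psi → 7.86003×10⁶ Pa
2.92 in² → 0.00188387 m²
F = P × A = 7.86003×10⁶ × 0.00188387 = 14807.3 N
35.5 mm → 0.0355 m
W = F × d = 14807.3 × 0.0355 = 525.659 J
In cal: 525.659 / 4.184 = 125.636 cal

126 cal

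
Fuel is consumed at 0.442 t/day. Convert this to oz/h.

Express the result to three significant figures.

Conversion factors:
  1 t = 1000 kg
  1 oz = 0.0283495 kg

650 oz/h

0.442 t/day × 1000 kg/t ÷ 86400 s/day = 0.00511574 kg/s
0.00511574 kg/s ÷ 0.0283495 kg/oz × 3600 s/h = 649.629 oz/h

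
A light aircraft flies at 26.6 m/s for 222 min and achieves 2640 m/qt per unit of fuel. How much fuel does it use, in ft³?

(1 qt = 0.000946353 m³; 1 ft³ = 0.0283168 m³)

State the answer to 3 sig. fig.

222 min → 13320 s
d = v × t = 26.6 × 13320 = 354312 m
2640 m/qt → 2.78966×10⁶ m/m³
V = d / (distance per unit fuel) = 354312 / 2.78966×10⁶ = 0.127009 m³
In ft³: 0.127009 / 0.0283168 = 4.48529 ft³

4.49 ft³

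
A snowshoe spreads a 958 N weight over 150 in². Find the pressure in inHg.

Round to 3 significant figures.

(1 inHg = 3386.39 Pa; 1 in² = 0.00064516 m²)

150 in² × 0.00064516 → 0.096774 m²
P = F / A = 958 N / 0.096774 m² = 9899.35 Pa
9899.35 Pa ÷ (3386.39 Pa/inHg) = 2.92328 inHg

2.92 inHg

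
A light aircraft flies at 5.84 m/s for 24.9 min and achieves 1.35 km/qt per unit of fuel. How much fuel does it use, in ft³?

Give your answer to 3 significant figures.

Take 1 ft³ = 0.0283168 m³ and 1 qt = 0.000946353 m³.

24.9 min → 1494 s
d = v × t = 5.84 × 1494 = 8724.96 m
1.35 km/qt → 1.42653×10⁶ m/m³
V = d / (distance per unit fuel) = 8724.96 / 1.42653×10⁶ = 0.00611621 m³
In ft³: 0.00611621 / 0.0283168 = 0.215992 ft³

0.216 ft³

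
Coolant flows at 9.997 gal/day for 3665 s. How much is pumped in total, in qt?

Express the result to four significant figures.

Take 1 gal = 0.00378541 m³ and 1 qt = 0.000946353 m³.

9.997 gal/day → 4.37995×10⁻⁷ m³/s
V = Q × t = 4.37995×10⁻⁷ × 3665 = 0.00160525 m³
In qt: 0.00160525 / 0.000946353 = 1.69625 qt

1.696 qt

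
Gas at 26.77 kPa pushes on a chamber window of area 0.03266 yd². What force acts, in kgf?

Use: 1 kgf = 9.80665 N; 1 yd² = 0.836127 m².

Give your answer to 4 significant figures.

74.54 kgf

26.77 kPa × 1000 → 26770 Pa
0.03266 yd² × 0.836127 → 0.0273079 m²
F = P × A = 26770 Pa × 0.0273079 m² = 731.032 N
731.032 N ÷ (9.80665 N/kgf) = 74.5445 kgf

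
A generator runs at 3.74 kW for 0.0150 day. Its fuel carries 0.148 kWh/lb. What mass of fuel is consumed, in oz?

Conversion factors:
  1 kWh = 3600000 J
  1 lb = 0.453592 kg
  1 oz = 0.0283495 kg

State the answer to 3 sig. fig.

146 oz

3.74 kW → 3740 W
0.0150 day → 1296 s
E = P × t = 3740 × 1296 = 4.84704×10⁶ J
0.148 kWh/lb → 1.17462×10⁶ J/kg
m = E / e_s = 4.84704×10⁶ / 1.17462×10⁶ = 4.12647 kg
In oz: 4.12647 / 0.0283495 = 145.557 oz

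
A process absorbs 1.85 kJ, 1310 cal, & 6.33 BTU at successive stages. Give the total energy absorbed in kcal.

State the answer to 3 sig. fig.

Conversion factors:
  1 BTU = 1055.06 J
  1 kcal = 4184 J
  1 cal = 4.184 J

1.85 kJ × 1000 = 1850 J
1310 cal × 4.184 = 5481.04 J
6.33 BTU × 1055.06 = 6678.53 J
Sum: 1850 + 5481.04 + 6678.53 = 14009.6 J
In kcal: 14009.6 / 4184 = 3.34837 kcal

3.35 kcal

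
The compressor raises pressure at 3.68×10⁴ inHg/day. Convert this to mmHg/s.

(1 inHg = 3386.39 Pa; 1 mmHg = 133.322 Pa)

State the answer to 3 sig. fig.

3.68×10⁴ inHg/day × 3386.39 Pa/inHg ÷ 86400 s/day = 1442.35 Pa/s
1442.35 Pa/s ÷ 133.322 Pa/mmHg = 10.8185 mmHg/s

10.8 mmHg/s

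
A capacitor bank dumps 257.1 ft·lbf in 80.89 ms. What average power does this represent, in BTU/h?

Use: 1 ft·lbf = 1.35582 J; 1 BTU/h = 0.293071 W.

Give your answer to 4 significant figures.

257.1 ft·lbf × 1.35582 → 348.581 J
80.89 ms × 0.001 → 0.08089 s
P = E / t = 348.581 J / 0.08089 s = 4309.32 W
4309.32 W ÷ (0.293071 W/BTU/h) = 14704 BTU/h

1.470×10⁴ BTU/h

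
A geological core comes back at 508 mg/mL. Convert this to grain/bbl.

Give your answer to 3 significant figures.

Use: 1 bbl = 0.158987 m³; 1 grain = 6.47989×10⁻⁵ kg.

508 mg/mL × 10⁻⁶ kg/mg ÷ 10⁻⁶ m³/mL = 508 kg/m³
508 kg/m³ ÷ 6.47989×10⁻⁵ kg/grain × 0.158987 m³/bbl = 1.2464×10⁶ grain/bbl

1.25×10⁶ grain/bbl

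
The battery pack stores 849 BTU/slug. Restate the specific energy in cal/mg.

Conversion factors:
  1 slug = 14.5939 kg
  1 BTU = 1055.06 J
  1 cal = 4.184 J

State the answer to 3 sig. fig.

849 BTU/slug × 1055.06 J/BTU ÷ 14.5939 kg/slug = 61378.1 J/kg
61378.1 J/kg ÷ 4.184 J/cal × 10⁻⁶ kg/mg = 0.0146697 cal/mg

0.0147 cal/mg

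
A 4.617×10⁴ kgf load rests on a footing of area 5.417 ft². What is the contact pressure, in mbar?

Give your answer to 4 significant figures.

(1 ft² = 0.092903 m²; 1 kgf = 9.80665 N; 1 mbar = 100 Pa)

4.617×10⁴ kgf × 9.80665 → 452773 N
5.417 ft² × 0.092903 → 0.503256 m²
P = F / A = 452773 N / 0.503256 m² = 899687 Pa
899687 Pa ÷ (100 Pa/mbar) = 8996.87 mbar

8997 mbar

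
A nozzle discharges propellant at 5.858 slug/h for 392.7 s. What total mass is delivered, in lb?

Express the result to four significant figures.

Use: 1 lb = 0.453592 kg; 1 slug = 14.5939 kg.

5.858 slug/h → 0.0237475 kg/s
m = ṁ × t = 0.0237475 × 392.7 = 9.32564 kg
In lb: 9.32564 / 0.453592 = 20.5595 lb

20.56 lb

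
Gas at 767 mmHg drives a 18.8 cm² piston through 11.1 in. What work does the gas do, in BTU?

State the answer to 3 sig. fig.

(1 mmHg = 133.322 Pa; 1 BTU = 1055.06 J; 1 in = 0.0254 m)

767 mmHg → 102258 Pa
18.8 cm² → 0.00188 m²
F = P × A = 102258 × 0.00188 = 192.245 N
11.1 in → 0.28194 m
W = F × d = 192.245 × 0.28194 = 54.2016 J
In BTU: 54.2016 / 1055.06 = 0.051373 BTU

0.0514 BTU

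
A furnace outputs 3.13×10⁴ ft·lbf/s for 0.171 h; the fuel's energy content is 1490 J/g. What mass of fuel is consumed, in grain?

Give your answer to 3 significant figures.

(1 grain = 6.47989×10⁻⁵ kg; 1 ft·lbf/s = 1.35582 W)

2.71×10⁵ grain

3.13×10⁴ ft·lbf/s → 42437.2 W
0.171 h → 615.6 s
E = P × t = 42437.2 × 615.6 = 2.61243×10⁷ J
1490 J/g → 1.49×10⁶ J/kg
m = E / e_s = 2.61243×10⁷ / 1.49×10⁶ = 17.5331 kg
In grain: 17.5331 / 6.47989×10⁻⁵ = 270577 grain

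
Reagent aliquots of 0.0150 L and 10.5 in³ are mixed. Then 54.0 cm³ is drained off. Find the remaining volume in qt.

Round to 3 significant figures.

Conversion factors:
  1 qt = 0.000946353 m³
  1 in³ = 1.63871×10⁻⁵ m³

0.141 qt

0.0150 L × 0.001 → 1.5×10⁻⁵ m³
10.5 in³ × 1.63871×10⁻⁵ → 1.72065×10⁻⁴ m³
54.0 cm³ × 10⁻⁶ → 5.4×10⁻⁵ m³
Net: 1.5×10⁻⁵ + 1.72065×10⁻⁴ − 5.4×10⁻⁵ = 1.33065×10⁻⁴ m³
In qt: 1.33065×10⁻⁴ / 0.000946353 = 0.140608 qt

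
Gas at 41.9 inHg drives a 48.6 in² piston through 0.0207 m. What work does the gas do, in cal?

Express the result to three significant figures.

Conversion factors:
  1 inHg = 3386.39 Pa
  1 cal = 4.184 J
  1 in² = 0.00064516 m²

22.0 cal

41.9 inHg → 141890 Pa
48.6 in² → 0.0313548 m²
F = P × A = 141890 × 0.0313548 = 4448.93 N
W = F × d = 4448.93 × 0.0207 = 92.0929 J
In cal: 92.0929 / 4.184 = 22.0107 cal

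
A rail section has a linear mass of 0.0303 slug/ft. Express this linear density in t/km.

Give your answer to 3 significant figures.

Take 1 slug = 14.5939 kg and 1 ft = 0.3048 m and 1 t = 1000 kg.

0.0303 slug/ft × 14.5939 kg/slug ÷ 0.3048 m/ft = 1.45077 kg/m
1.45077 kg/m ÷ 1000 kg/t × 1000 m/km = 1.45077 t/km

1.45 t/km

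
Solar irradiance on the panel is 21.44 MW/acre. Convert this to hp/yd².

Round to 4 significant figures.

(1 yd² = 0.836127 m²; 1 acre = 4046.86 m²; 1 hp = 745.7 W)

21.44 MW/acre × 1000000 W/MW ÷ 4046.86 m²/acre = 5297.93 W/m²
5297.93 W/m² ÷ 745.7 W/hp × 0.836127 m²/yd² = 5.94038 hp/yd²

5.940 hp/yd²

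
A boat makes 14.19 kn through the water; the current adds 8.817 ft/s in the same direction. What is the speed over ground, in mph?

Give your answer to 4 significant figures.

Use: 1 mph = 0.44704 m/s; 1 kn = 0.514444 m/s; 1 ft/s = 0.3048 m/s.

14.19 kn × 0.514444 = 7.29996 m/s
8.817 ft/s × 0.3048 = 2.68742 m/s
Combined: 7.29996 + 2.68742 = 9.98738 m/s
In mph: 9.98738 / 0.44704 = 22.3411 mph

22.34 mph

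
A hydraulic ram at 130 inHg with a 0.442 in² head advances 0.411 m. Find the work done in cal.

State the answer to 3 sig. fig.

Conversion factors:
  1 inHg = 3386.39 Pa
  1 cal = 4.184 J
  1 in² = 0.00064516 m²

12.3 cal

130 inHg → 440231 Pa
0.442 in² → 2.85161×10⁻⁴ m²
F = P × A = 440231 × 2.85161×10⁻⁴ = 125.537 N
W = F × d = 125.537 × 0.411 = 51.5957 J
In cal: 51.5957 / 4.184 = 12.3317 cal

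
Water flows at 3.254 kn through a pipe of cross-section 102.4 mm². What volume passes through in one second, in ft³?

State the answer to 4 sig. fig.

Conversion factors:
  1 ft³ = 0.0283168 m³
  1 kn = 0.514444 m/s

0.006054 ft³

3.254 kn × 0.514444 → 1.674 m/s
102.4 mm² × 10⁻⁶ → 1.024×10⁻⁴ m²
V = v × A × t = 1.674 m/s × 1.024×10⁻⁴ m² × 1 s = 1.71418×10⁻⁴ m³
1.71418×10⁻⁴ m³ ÷ (0.0283168 m³/ft³) = 0.00605358 ft³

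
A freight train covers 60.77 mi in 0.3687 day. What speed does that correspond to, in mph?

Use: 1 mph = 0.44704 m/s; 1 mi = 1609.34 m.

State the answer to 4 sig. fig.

6.868 mph

60.77 mi × 1609.34 = 97799.6 m
0.3687 day × 86400 = 31855.7 s
v = d / t = 97799.6 m / 31855.7 s = 3.07008 m/s
3.07008 m/s ÷ (0.44704 m/s/mph) = 6.86757 mph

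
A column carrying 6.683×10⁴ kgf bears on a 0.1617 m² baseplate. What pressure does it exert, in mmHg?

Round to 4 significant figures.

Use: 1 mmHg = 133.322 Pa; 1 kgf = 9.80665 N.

6.683×10⁴ kgf × 9.80665 → 655378 N
P = F / A = 655378 N / 0.1617 m² = 4.05305×10⁶ Pa
4.05305×10⁶ Pa ÷ (133.322 Pa/mmHg) = 30400.5 mmHg

3.040×10⁴ mmHg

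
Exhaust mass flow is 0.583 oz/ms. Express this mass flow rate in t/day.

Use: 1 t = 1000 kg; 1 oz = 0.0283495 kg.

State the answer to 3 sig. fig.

0.583 oz/ms × 0.0283495 kg/oz ÷ 0.001 s/ms = 16.5278 kg/s
16.5278 kg/s ÷ 1000 kg/t × 86400 s/day = 1428 t/day

1430 t/day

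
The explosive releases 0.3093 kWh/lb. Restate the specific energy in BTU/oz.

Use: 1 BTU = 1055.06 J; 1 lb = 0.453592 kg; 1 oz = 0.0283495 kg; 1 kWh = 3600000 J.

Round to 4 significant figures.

65.96 BTU/oz

0.3093 kWh/lb × 3600000 J/kWh ÷ 0.453592 kg/lb = 2.45481×10⁶ J/kg
2.45481×10⁶ J/kg ÷ 1055.06 J/BTU × 0.0283495 kg/oz = 65.9608 BTU/oz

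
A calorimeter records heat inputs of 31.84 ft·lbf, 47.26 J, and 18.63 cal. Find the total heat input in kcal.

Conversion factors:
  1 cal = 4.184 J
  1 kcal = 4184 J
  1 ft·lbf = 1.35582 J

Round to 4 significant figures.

31.84 ft·lbf × 1.35582 = 43.1693 J
47.26 J (already J)
18.63 cal × 4.184 = 77.9479 J
Sum: 43.1693 + 47.26 + 77.9479 = 168.377 J
In kcal: 168.377 / 4184 = 0.0402431 kcal

0.04024 kcal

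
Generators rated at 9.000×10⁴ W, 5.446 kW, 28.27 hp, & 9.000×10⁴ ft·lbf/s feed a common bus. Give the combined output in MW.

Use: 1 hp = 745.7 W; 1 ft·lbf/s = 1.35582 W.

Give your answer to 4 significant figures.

9.000×10⁴ W (already W)
5.446 kW × 1000 → 5446 W
28.27 hp × 745.7 → 21080.9 W
9.000×10⁴ ft·lbf/s × 1.35582 → 122024 W
Combined: 90000 + 5446 + 21080.9 + 122024 = 238551 W
In MW: 238551 / 1000000 = 0.238551 MW

0.2386 MW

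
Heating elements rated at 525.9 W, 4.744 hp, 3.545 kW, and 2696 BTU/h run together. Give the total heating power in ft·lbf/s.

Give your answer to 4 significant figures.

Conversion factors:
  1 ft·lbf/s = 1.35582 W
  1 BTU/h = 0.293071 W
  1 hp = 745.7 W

525.9 W (already W)
4.744 hp × 745.7 = 3537.6 W
3.545 kW × 1000 = 3545 W
2696 BTU/h × 0.293071 = 790.119 W
Sum: 525.9 + 3537.6 + 3545 + 790.119 = 8398.62 W
In ft·lbf/s: 8398.62 / 1.35582 = 6194.49 ft·lbf/s

6194 ft·lbf/s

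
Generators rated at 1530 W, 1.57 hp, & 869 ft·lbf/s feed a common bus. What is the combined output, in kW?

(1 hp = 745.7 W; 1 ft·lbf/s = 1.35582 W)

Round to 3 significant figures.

1530 W (already W)
1.57 hp × 745.7 = 1170.75 W
869 ft·lbf/s × 1.35582 = 1178.21 W
Combined: 1530 + 1170.75 + 1178.21 = 3878.96 W
In kW: 3878.96 / 1000 = 3.87896 kW

3.88 kW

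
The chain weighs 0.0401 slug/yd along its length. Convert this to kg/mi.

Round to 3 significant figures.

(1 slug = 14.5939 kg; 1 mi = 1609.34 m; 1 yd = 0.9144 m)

1030 kg/mi

0.0401 slug/yd × 14.5939 kg/slug ÷ 0.9144 m/yd = 0.639999 kg/m
0.639999 kg/m × 1609.34 m/mi = 1029.98 kg/mi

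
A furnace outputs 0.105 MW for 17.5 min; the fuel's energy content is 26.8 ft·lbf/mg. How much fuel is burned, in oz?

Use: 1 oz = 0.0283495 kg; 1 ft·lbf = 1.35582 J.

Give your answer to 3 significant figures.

107 oz

0.105 MW → 105000 W
17.5 min → 1050 s
E = P × t = 105000 × 1050 = 1.1025×10⁸ J
26.8 ft·lbf/mg → 3.6336×10⁷ J/kg
m = E / e_s = 1.1025×10⁸ / 3.6336×10⁷ = 3.03418 kg
In oz: 3.03418 / 0.0283495 = 107.028 oz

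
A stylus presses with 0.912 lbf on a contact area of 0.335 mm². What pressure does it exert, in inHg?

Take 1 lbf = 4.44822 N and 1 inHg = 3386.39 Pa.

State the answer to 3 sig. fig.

3580 inHg

0.912 lbf × 4.44822 = 4.05678 N
0.335 mm² × 10⁻⁶ = 3.35×10⁻⁷ m²
P = F / A = 4.05678 N / 3.35×10⁻⁷ m² = 1.21098×10⁷ Pa
1.21098×10⁷ Pa ÷ (3386.39 Pa/inHg) = 3576.02 inHg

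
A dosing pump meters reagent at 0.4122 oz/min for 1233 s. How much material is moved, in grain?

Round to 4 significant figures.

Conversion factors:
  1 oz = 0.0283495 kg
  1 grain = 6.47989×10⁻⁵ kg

0.4122 oz/min → 1.94761×10⁻⁴ kg/s
m = ṁ × t = 1.94761×10⁻⁴ × 1233 = 0.24014 kg
In grain: 0.24014 / 6.47989×10⁻⁵ = 3705.93 grain

3706 grain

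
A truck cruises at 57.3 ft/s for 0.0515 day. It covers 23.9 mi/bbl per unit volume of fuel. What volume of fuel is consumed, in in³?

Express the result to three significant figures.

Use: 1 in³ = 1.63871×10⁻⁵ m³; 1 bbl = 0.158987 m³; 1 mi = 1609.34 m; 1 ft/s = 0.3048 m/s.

57.3 ft/s → 17.465 m/s
0.0515 day → 4449.6 s
d = v × t = 17.465 × 4449.6 = 77712.3 m
23.9 mi/bbl → 241927 m/m³
V = d / (distance per unit fuel) = 77712.3 / 241927 = 0.321222 m³
In in³: 0.321222 / 1.63871×10⁻⁵ = 19602.1 in³

1.96×10⁴ in³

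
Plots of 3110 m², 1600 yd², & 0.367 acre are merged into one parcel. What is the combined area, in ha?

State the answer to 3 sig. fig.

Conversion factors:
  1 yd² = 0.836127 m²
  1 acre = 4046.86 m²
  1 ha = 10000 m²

3110 m² (already m²)
1600 yd² × 0.836127 = 1337.8 m²
0.367 acre × 4046.86 = 1485.2 m²
Total: 3110 + 1337.8 + 1485.2 = 5933 m²
In ha: 5933 / 10000 = 0.5933 ha

0.593 ha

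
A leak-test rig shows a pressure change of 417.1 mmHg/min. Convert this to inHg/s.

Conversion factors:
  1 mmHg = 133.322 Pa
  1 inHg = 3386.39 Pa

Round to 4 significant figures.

417.1 mmHg/min × 133.322 Pa/mmHg ÷ 60 s/min = 926.81 Pa/s
926.81 Pa/s ÷ 3386.39 Pa/inHg = 0.273687 inHg/s

0.2737 inHg/s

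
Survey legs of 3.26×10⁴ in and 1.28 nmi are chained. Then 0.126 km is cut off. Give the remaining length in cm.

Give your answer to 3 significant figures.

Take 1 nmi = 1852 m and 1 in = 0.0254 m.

3.07×10⁵ cm

3.26×10⁴ in × 0.0254 = 828.04 m
1.28 nmi × 1852 = 2370.56 m
0.126 km × 1000 = 126 m
Result: 828.04 + 2370.56 − 126 = 3072.6 m
In cm: 3072.6 / 0.01 = 307260 cm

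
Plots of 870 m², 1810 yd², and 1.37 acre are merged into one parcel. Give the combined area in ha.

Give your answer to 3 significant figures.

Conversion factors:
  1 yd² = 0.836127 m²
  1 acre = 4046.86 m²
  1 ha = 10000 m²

870 m² (already m²)
1810 yd² × 0.836127 → 1513.39 m²
1.37 acre × 4046.86 → 5544.2 m²
Sum: 870 + 1513.39 + 5544.2 = 7927.59 m²
In ha: 7927.59 / 10000 = 0.792759 ha

0.793 ha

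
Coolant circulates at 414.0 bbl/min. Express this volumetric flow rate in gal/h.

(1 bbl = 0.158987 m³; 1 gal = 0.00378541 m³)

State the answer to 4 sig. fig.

1.043×10⁶ gal/h

414.0 bbl/min × 0.158987 m³/bbl ÷ 60 s/min = 1.09701 m³/s
1.09701 m³/s ÷ 0.00378541 m³/gal × 3600 s/h = 1.04328×10⁶ gal/h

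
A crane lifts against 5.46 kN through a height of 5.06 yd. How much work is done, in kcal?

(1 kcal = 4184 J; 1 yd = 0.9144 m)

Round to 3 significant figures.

6.04 kcal

5.46 kN × 1000 → 5460 N
5.06 yd × 0.9144 → 4.62686 m
W = F × d = 5460 N × 4.62686 m = 25262.7 J
25262.7 J ÷ (4184 J/kcal) = 6.03793 kcal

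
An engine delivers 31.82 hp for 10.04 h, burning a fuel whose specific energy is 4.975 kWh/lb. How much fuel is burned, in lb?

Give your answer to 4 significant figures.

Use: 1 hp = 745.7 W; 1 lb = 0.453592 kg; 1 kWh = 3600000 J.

31.82 hp → 23728.2 W
10.04 h → 36144 s
E = P × t = 23728.2 × 36144 = 8.57632×10⁸ J
4.975 kWh/lb → 3.94848×10⁷ J/kg
m = E / e_s = 8.57632×10⁸ / 3.94848×10⁷ = 21.7206 kg
In lb: 21.7206 / 0.453592 = 47.8858 lb

47.89 lb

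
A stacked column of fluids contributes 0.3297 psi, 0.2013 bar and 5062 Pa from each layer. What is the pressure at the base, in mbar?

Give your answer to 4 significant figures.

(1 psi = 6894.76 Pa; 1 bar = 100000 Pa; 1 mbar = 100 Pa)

0.3297 psi × 6894.76 → 2273.2 Pa
0.2013 bar × 100000 → 20130 Pa
5062 Pa (already Pa)
Total: 2273.2 + 20130 + 5062 = 27465.2 Pa
In mbar: 27465.2 / 100 = 274.652 mbar

274.7 mbar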